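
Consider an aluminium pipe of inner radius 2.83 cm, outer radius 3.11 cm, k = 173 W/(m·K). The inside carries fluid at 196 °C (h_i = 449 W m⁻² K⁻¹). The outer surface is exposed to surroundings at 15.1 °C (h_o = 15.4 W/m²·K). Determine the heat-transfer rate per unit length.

Treat each layer as a resistance in series:
  R'_conv,in = 1/(2πr h) = 1/(2π·0.0283·449) = 0.01253 m·K/W
  R'_aluminium = ln(0.0311/0.0283)/(2πk) = 0.09435/(2π·173) = 8.680×10^-5 m·K/W
  R'_conv,out = 1/(2πr h) = 1/(2π·0.0311·15.4) = 0.3323 m·K/W
ΣR = 0.01253 + 8.680×10^-5 + 0.3323 = 0.3449 m·K/W
Q' = ΔT/ΣR = (196 °C − 15.1 °C)/0.3449 = 524 W/m

Q' = 524 W/m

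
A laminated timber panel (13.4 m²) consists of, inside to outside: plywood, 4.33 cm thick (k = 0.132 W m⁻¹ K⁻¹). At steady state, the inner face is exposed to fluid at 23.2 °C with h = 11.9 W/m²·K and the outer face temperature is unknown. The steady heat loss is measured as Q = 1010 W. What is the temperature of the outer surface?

Sum the resistances:
  R_conv,in = 1/(hA) = 1/(11.9·13.4) = 0.006271 K/W
  R_plywood = L/(kA) = 0.0433/(0.132·13.4) = 0.02448 K/W
ΣR = 0.03075 K/W
ΔT = Q·ΣR = 1010 × 0.03075 = 31.06 K
Heat flows outward, so T_out = T_in − ΔT = 23.2 − 31.06 = -7.86 °C

T_out = -7.86 °C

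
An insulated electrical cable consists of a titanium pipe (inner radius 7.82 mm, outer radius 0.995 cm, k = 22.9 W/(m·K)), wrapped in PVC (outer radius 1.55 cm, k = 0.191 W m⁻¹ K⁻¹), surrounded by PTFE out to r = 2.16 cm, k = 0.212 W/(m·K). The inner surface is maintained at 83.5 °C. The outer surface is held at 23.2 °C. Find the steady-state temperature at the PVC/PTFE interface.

Series thermal resistances, inner to outer:
  R'_titanium = ln(0.00995/0.00782)/(2πk) = 0.2409/(2π·22.9) = 0.001674 m·K/W
  R'_PVC = ln(0.0155/0.00995)/(2πk) = 0.4433/(2π·0.191) = 0.3694 m·K/W
  R'_PTFE = ln(0.0216/0.0155)/(2πk) = 0.3319/(2π·0.212) = 0.2491 m·K/W
ΣR = 0.001674 + 0.3694 + 0.2491 = 0.6202 m·K/W
Q' = ΔT/ΣR = (83.5 °C − 23.2 °C)/0.6202 = 97.23 W/m
From the inner boundary to the PVC/PTFE interface, ΣR_partial = 0.3711 m·K/W.
T_interface = T_in − Q'·ΣR_partial = 83.5 °C − (97.23)(0.3711) = 47.4 °C

T = 47.4 °C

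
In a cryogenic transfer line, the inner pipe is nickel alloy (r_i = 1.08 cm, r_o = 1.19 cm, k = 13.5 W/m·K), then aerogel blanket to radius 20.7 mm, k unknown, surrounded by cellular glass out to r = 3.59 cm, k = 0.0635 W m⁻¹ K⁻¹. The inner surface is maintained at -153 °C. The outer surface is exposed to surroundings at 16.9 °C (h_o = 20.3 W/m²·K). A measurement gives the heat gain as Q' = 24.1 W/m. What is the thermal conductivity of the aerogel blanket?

k = 0.0162 W/m·K

ΣR = ΔT/Q' = |-153 − 16.9|/24.1 = 7.050 m·K/W
Known resistances:
  R'_nickel alloy = ln(0.0119/0.0108)/(2πk) = 0.09699/(2π·13.5) = 0.001143 m·K/W
  R'_cellular glass = ln(0.0359/0.0207)/(2πk) = 0.5506/(2π·0.0635) = 1.380 m·K/W
  R'_conv,out = 1/(2πr h) = 1/(2π·0.0359·20.3) = 0.2184 m·K/W
R_aerogel blanket = ΣR − ΣR_known = 7.050 − 1.600 = 5.450 m·K/W
ln(r₂/r₁)/(2πk) = 5.450 ⇒ k = 0.5536/(2π·5.450) = 0.0162 W/m·K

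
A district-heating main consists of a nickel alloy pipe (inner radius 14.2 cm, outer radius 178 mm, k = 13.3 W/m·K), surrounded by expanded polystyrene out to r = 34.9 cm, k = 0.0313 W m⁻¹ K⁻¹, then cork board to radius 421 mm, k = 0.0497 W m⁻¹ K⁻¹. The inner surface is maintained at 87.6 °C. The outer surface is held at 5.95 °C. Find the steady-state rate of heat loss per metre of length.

Q' = 20.3 W/m

Series thermal resistances, inner to outer:
  R'_nickel alloy = ln(0.178/0.142)/(2πk) = 0.2260/(2π·13.3) = 0.002704 m·K/W
  R'_expanded polystyrene = ln(0.349/0.178)/(2πk) = 0.6733/(2π·0.0313) = 3.424 m·K/W
  R'_cork board = ln(0.421/0.349)/(2πk) = 0.1876/(2π·0.0497) = 0.6006 m·K/W
ΣR = 0.002704 + 3.424 + 0.6006 = 4.027 m·K/W
Q' = ΔT/ΣR = (87.6 °C − 5.95 °C)/4.027 = 20.3 W/m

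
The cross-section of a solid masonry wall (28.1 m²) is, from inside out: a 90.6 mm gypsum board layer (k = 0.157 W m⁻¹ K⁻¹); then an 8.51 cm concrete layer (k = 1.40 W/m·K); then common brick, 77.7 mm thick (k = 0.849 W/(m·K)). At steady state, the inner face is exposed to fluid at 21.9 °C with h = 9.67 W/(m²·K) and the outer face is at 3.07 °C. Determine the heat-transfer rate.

Resistance network (inner→outer):
  R_conv,in = 1/(hA) = 1/(9.67·28.1) = 0.003680 K/W
  R_gypsum board = L/(kA) = 0.0906/(0.157·28.1) = 0.02054 K/W
  R_concrete = L/(kA) = 0.0851/(1.40·28.1) = 0.002163 K/W
  R_common brick = L/(kA) = 0.0777/(0.849·28.1) = 0.003257 K/W
ΣR = 0.003680 + 0.02054 + 0.002163 + 0.003257 = 0.02964 K/W
Q = ΔT/ΣR = (21.9 °C − 3.07 °C)/0.02964 = 635 W

Q = 635 W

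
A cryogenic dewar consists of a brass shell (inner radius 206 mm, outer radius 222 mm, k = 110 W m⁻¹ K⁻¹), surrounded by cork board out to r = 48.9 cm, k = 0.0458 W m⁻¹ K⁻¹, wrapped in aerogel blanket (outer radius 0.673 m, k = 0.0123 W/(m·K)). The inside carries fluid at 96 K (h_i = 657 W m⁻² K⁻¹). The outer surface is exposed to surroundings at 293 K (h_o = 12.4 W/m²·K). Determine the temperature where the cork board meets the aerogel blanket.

Resistance network (inner→outer):
  R_conv,in = 1/(4πr²h) = 1/(4π·0.206²·657) = 0.002854 K/W
  R_brass = (1/0.206 − 1/0.222)/(4πk) = 0.3499/(4π·110) = 2.531×10^-4 K/W
  R_cork board = (1/0.222 − 1/0.489)/(4πk) = 2.460/(4π·0.0458) = 4.273 K/W
  R_aerogel blanket = (1/0.489 − 1/0.673)/(4πk) = 0.5591/(4π·0.0123) = 3.617 K/W
  R_conv,out = 1/(4πr²h) = 1/(4π·0.673²·12.4) = 0.01417 K/W
ΣR = 0.002854 + 2.531×10^-4 + 4.273 + 3.617 + 0.01417 = 7.907 K/W
Q = ΔT/ΣR = (96 K − 293 K)/7.907 = -24.91 W
From the inner boundary to the cork board/aerogel blanket interface, ΣR_partial = 4.276 K/W.
T_interface = T_in − Q·ΣR_partial = 96 K − (-24.91)(4.276) = 202.5 K

T = 202.5 K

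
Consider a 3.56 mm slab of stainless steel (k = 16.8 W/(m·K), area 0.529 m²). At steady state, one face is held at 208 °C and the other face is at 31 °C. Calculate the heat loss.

Q = kA·ΔT/L = 16.8 × 0.529 × |208 °C − 31 °C| / 0.00356 = 4.42×10^5 W

Q = 4.42×10^5 W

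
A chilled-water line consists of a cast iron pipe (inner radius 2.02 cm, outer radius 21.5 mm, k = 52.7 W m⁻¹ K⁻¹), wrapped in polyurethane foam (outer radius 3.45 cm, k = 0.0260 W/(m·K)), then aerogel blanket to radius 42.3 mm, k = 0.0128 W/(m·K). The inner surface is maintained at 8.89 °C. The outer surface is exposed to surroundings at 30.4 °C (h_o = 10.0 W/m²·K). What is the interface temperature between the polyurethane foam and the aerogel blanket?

T = 19.6 °C

Series thermal resistances, inner to outer:
  R'_cast iron = ln(0.0215/0.0202)/(2πk) = 0.06237/(2π·52.7) = 1.884×10^-4 m·K/W
  R'_polyurethane foam = ln(0.0345/0.0215)/(2πk) = 0.4729/(2π·0.0260) = 2.895 m·K/W
  R'_aerogel blanket = ln(0.0423/0.0345)/(2πk) = 0.2038/(2π·0.0128) = 2.534 m·K/W
  R'_conv,out = 1/(2πr h) = 1/(2π·0.0423·10.0) = 0.3763 m·K/W
ΣR = 1.884×10^-4 + 2.895 + 2.534 + 0.3763 = 5.805 m·K/W
Q' = ΔT/ΣR = (8.89 °C − 30.4 °C)/5.805 = -3.705 W/m
From the inner boundary to the polyurethane foam/aerogel blanket interface, ΣR_partial = 2.895 m·K/W.
T_interface = T_in − Q'·ΣR_partial = 8.89 °C − (-3.705)(2.895) = 19.6 °C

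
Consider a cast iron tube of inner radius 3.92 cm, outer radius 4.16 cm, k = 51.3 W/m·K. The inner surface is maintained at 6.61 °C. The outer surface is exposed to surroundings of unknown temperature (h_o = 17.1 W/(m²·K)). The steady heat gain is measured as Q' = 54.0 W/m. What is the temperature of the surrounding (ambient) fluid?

Sum the resistances:
  R'_cast iron = ln(0.0416/0.0392)/(2πk) = 0.05942/(2π·51.3) = 1.844×10^-4 m·K/W
  R'_conv,out = 1/(2πr h) = 1/(2π·0.0416·17.1) = 0.2237 m·K/W
ΣR = 0.2239 m·K/W
ΔT = Q'·ΣR = 54.0 × 0.2239 = 12.09 K
Heat flows inward, so T_out = T_in + ΔT = 6.61 + 12.09 = 18.7 °C

T_out = 18.7 °C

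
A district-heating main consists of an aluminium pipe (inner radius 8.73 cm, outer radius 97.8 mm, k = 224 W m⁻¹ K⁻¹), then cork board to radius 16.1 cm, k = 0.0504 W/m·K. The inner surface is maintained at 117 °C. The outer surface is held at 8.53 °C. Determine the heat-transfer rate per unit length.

Resistance network (inner→outer):
  R'_aluminium = ln(0.0978/0.0873)/(2πk) = 0.1136/(2π·224) = 8.070×10^-5 m·K/W
  R'_cork board = ln(0.161/0.0978)/(2πk) = 0.4985/(2π·0.0504) = 1.574 m·K/W
ΣR = 8.070×10^-5 + 1.574 = 1.574 m·K/W
Q' = ΔT/ΣR = (117 °C − 8.53 °C)/1.574 = 68.9 W/m

Q' = 68.9 W/m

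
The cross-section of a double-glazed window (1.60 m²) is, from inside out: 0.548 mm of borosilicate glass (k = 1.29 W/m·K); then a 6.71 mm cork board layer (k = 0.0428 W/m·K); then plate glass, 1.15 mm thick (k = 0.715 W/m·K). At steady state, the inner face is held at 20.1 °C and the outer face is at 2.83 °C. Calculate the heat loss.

Q = 174 W

Resistance network (inner→outer):
  R_borosilicate glass = L/(kA) = 5.48×10^-4/(1.29·1.60) = 2.655×10^-4 K/W
  R_cork board = L/(kA) = 0.00671/(0.0428·1.60) = 0.09798 K/W
  R_plate glass = L/(kA) = 0.00115/(0.715·1.60) = 0.001005 K/W
ΣR = 2.655×10^-4 + 0.09798 + 0.001005 = 0.09925 K/W
Q = ΔT/ΣR = (20.1 °C − 2.83 °C)/0.09925 = 174 W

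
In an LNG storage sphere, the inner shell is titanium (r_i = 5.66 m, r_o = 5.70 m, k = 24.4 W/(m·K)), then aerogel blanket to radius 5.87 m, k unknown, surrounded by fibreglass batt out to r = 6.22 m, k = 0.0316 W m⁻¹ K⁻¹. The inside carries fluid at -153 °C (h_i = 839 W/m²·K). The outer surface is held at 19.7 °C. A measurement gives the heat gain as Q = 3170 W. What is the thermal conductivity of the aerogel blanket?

k = 0.0133 W/m·K

ΣR = ΔT/Q = |-153 − 19.7|/3170 = 0.05448 K/W
Known resistances:
  R_conv,in = 1/(4πr²h) = 1/(4π·5.66²·839) = 2.961×10^-6 K/W
  R_titanium = (1/5.66 − 1/5.70)/(4πk) = 0.001240/(4π·24.4) = 4.044×10^-6 K/W
  R_fibreglass batt = (1/5.87 − 1/6.22)/(4πk) = 0.009586/(4π·0.0316) = 0.02414 K/W
R_aerogel blanket = ΣR − ΣR_known = 0.05448 − 0.02415 = 0.03033 K/W
(1/r₁−1/r₂)/(4πk) = 0.03033 ⇒ k = 0.005081/(4π·0.03033) = 0.0133 W/m·K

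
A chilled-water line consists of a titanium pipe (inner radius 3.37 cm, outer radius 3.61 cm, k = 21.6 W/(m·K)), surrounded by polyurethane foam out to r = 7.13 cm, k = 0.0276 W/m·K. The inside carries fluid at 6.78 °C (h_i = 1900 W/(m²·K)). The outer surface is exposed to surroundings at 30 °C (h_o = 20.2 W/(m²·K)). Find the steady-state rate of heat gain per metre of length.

Q' = 5.75 W/m

Treat each layer as a resistance in series:
  R'_conv,in = 1/(2πr h) = 1/(2π·0.0337·1900) = 0.002486 m·K/W
  R'_titanium = ln(0.0361/0.0337)/(2πk) = 0.06880/(2π·21.6) = 5.069×10^-4 m·K/W
  R'_polyurethane foam = ln(0.0713/0.0361)/(2πk) = 0.6806/(2π·0.0276) = 3.925 m·K/W
  R'_conv,out = 1/(2πr h) = 1/(2π·0.0713·20.2) = 0.1105 m·K/W
ΣR = 0.002486 + 5.069×10^-4 + 3.925 + 0.1105 = 4.038 m·K/W
Q' = ΔT/ΣR = (6.78 °C − 30 °C)/4.038 = -5.75 W/m
(Negative Q' ⇒ heat flows inward; heat gain = 5.75 W/m.)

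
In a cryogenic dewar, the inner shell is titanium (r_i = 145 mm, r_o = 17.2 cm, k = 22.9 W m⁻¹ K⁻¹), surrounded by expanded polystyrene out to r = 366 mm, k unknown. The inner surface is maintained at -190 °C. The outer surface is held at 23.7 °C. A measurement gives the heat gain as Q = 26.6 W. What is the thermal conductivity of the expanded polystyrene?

ΣR = ΔT/Q = |-190 − 23.7|/26.6 = 8.034 K/W
Known resistances:
  R_titanium = (1/0.145 − 1/0.172)/(4πk) = 1.083/(4π·22.9) = 0.003762 K/W
R_expanded polystyrene = ΣR − ΣR_known = 8.034 − 0.003762 = 8.030 K/W
(1/r₁−1/r₂)/(4πk) = 8.030 ⇒ k = 3.082/(4π·8.030) = 0.0305 W/m·K

k = 0.0305 W/m·K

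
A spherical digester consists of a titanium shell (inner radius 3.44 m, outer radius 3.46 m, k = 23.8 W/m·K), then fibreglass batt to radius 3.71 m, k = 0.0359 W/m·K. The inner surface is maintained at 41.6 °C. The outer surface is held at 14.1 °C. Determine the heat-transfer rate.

Series thermal resistances, inner to outer:
  R_titanium = (1/3.44 − 1/3.46)/(4πk) = 0.001680/(4π·23.8) = 5.618×10^-6 K/W
  R_fibreglass batt = (1/3.46 − 1/3.71)/(4πk) = 0.01948/(4π·0.0359) = 0.04317 K/W
ΣR = 5.618×10^-6 + 0.04317 = 0.04318 K/W
Q = ΔT/ΣR = (41.6 °C − 14.1 °C)/0.04318 = 637 W

Q = 637 W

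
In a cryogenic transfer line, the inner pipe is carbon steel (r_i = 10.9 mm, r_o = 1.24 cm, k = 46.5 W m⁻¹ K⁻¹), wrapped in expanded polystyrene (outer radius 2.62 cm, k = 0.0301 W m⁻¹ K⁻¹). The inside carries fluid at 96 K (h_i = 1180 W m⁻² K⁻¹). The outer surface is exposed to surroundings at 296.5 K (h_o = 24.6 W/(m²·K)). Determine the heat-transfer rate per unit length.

Q' = 47.6 W/m

Series thermal resistances, inner to outer:
  R'_conv,in = 1/(2πr h) = 1/(2π·0.0109·1180) = 0.01237 m·K/W
  R'_carbon steel = ln(0.0124/0.0109)/(2πk) = 0.1289/(2π·46.5) = 4.413×10^-4 m·K/W
  R'_expanded polystyrene = ln(0.0262/0.0124)/(2πk) = 0.7481/(2π·0.0301) = 3.955 m·K/W
  R'_conv,out = 1/(2πr h) = 1/(2π·0.0262·24.6) = 0.2469 m·K/W
ΣR = 0.01237 + 4.413×10^-4 + 3.955 + 0.2469 = 4.215 m·K/W
Q' = ΔT/ΣR = (96 K − 296.5 K)/4.215 = -47.6 W/m
(Negative Q' ⇒ heat flows inward; heat gain = 47.6 W/m.)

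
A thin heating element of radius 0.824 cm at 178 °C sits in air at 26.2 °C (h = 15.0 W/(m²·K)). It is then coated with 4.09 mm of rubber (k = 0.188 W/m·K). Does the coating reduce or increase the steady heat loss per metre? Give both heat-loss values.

Critical radius for a cylinder: r_cr = k/h = 0.0125 m = 1.25 cm.
Outer radius after coating: r₂ = 0.00824 + 0.00409 = 0.01233 m.
Since r₁ < r_cr and r₂ ≤ r_cr, the coating moves toward the maximum at r_cr — heat loss rises.
Bare: R = 1/(2πr₁h) = 1.288 m·K/W; Q = 151.8/1.288 = 118 W/m.
Coated: R = R_cond + R_conv = 1.202 m·K/W; Q = 151.8/1.202 = 126 W/m.

increases: 118 → 126 W/m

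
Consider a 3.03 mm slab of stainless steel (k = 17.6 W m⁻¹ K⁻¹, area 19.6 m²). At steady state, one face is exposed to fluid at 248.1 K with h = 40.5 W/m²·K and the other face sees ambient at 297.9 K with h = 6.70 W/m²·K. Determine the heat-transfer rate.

Q = 5610 W

Treat each layer as a resistance in series:
  R_conv,in = 1/(hA) = 1/(40.5·19.6) = 0.001260 K/W
  R_stainless steel = L/(kA) = 0.00303/(17.6·19.6) = 8.784×10^-6 K/W
  R_conv,out = 1/(hA) = 1/(6.70·19.6) = 0.007615 K/W
ΣR = 0.001260 + 8.784×10^-6 + 0.007615 = 0.008884 K/W
Q = ΔT/ΣR = (248.1 K − 297.9 K)/0.008884 = -5610 W
(Negative Q ⇒ heat flows inward; heat gain = 5610 W.)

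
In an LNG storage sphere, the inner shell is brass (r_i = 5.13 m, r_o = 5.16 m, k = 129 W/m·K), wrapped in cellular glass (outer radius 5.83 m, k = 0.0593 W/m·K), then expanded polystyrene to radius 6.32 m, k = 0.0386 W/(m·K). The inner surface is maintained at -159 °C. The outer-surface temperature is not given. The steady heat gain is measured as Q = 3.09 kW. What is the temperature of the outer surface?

Series resistances:
  R_brass = (1/5.13 − 1/5.16)/(4πk) = 0.001133/(4π·129) = 6.991×10^-7 K/W
  R_cellular glass = (1/5.16 − 1/5.83)/(4πk) = 0.02227/(4π·0.0593) = 0.02989 K/W
  R_expanded polystyrene = (1/5.83 − 1/6.32)/(4πk) = 0.01330/(4π·0.0386) = 0.02742 K/W
ΣR = 0.05730 K/W
ΔT = Q·ΣR = 3090 × 0.05730 = 177.1 K
Heat flows inward, so T_out = T_in + ΔT = -159 + 177.1 = 18.1 °C

T_out = 18.1 °C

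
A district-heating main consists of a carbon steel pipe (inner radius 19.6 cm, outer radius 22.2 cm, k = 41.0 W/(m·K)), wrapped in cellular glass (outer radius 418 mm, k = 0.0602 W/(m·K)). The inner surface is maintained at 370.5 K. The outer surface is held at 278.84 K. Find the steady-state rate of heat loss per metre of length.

Treat each layer as a resistance in series:
  R'_carbon steel = ln(0.222/0.196)/(2πk) = 0.1246/(2π·41.0) = 4.835×10^-4 m·K/W
  R'_cellular glass = ln(0.418/0.222)/(2πk) = 0.6328/(2π·0.0602) = 1.673 m·K/W
ΣR = 4.835×10^-4 + 1.673 = 1.673 m·K/W
Q' = ΔT/ΣR = (370.5 K − 278.84 K)/1.673 = 54.8 W/m

Q' = 54.8 W/m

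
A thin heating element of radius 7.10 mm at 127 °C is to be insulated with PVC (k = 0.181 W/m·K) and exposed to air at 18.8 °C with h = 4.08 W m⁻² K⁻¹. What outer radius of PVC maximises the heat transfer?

r_cr = 4.44 cm

For a cylinder, r_cr = k_ins/h = 0.181/4.08 = 0.0444 m = 4.44 cm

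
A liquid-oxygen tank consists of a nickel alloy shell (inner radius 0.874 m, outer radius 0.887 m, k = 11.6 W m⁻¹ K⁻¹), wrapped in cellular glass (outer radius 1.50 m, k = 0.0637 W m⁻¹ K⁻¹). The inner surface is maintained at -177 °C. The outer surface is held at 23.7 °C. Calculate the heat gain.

Treat each layer as a resistance in series:
  R_nickel alloy = (1/0.874 − 1/0.887)/(4πk) = 0.01677/(4π·11.6) = 1.150×10^-4 K/W
  R_cellular glass = (1/0.887 − 1/1.50)/(4πk) = 0.4607/(4π·0.0637) = 0.5756 K/W
ΣR = 1.150×10^-4 + 0.5756 = 0.5757 K/W
Q = ΔT/ΣR = (-177 °C − 23.7 °C)/0.5757 = -349 W
(Negative Q ⇒ heat flows inward; heat gain = 349 W.)

Q = 349 W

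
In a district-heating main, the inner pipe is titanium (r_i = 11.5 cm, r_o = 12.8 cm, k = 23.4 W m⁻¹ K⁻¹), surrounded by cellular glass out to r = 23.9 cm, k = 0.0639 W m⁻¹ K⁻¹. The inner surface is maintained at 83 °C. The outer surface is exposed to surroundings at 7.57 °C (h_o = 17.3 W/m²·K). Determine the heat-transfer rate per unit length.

Q' = 47.3 W/m

Resistance network (inner→outer):
  R'_titanium = ln(0.128/0.115)/(2πk) = 0.1071/(2π·23.4) = 7.284×10^-4 m·K/W
  R'_cellular glass = ln(0.239/0.128)/(2πk) = 0.6244/(2π·0.0639) = 1.555 m·K/W
  R'_conv,out = 1/(2πr h) = 1/(2π·0.239·17.3) = 0.03849 m·K/W
ΣR = 7.284×10^-4 + 1.555 + 0.03849 = 1.594 m·K/W
Q' = ΔT/ΣR = (83 °C − 7.57 °C)/1.594 = 47.3 W/m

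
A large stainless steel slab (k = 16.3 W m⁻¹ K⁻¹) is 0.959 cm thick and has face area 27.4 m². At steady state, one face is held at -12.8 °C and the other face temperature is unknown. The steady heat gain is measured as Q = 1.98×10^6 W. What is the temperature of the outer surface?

Series resistances:
  R_stainless steel = L/(kA) = 0.00959/(16.3·27.4) = 2.147×10^-5 K/W
ΣR = 2.147×10^-5 K/W
ΔT = Q·ΣR = 1.98×10^6 × 2.147×10^-5 = 42.51 K
Heat flows inward, so T_out = T_in + ΔT = -12.8 + 42.51 = 29.7 °C

T_out = 29.7 °C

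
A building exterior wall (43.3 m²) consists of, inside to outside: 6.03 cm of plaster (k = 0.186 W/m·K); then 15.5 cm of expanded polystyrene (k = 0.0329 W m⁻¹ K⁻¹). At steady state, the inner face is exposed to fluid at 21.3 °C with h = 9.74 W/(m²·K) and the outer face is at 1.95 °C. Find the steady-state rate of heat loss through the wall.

Q = 163 W

Resistance network (inner→outer):
  R_conv,in = 1/(hA) = 1/(9.74·43.3) = 0.002371 K/W
  R_plaster = L/(kA) = 0.0603/(0.186·43.3) = 0.007487 K/W
  R_expanded polystyrene = L/(kA) = 0.155/(0.0329·43.3) = 0.1088 K/W
ΣR = 0.002371 + 0.007487 + 0.1088 = 0.1187 K/W
Q = ΔT/ΣR = (21.3 °C − 1.95 °C)/0.1187 = 163 W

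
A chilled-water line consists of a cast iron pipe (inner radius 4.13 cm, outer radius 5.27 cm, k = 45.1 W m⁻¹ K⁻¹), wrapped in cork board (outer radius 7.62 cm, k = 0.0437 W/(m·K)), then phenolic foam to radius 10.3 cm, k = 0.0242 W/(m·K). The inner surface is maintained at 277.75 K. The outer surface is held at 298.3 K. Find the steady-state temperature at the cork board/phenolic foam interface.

T = 286.1 K

Treat each layer as a resistance in series:
  R'_cast iron = ln(0.0527/0.0413)/(2πk) = 0.2438/(2π·45.1) = 8.602×10^-4 m·K/W
  R'_cork board = ln(0.0762/0.0527)/(2πk) = 0.3687/(2π·0.0437) = 1.343 m·K/W
  R'_phenolic foam = ln(0.103/0.0762)/(2πk) = 0.3014/(2π·0.0242) = 1.982 m·K/W
ΣR = 8.602×10^-4 + 1.343 + 1.982 = 3.326 m·K/W
Q' = ΔT/ΣR = (277.75 K − 298.3 K)/3.326 = -6.179 W/m
From the inner boundary to the cork board/phenolic foam interface, ΣR_partial = 1.344 m·K/W.
T_interface = T_in − Q'·ΣR_partial = 277.75 K − (-6.179)(1.344) = 286.1 K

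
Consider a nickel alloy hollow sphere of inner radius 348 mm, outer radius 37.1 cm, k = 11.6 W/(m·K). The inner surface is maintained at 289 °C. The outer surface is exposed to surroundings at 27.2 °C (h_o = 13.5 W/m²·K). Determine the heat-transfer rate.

Q = 5940 W

Resistance network (inner→outer):
  R_nickel alloy = (1/0.348 − 1/0.371)/(4πk) = 0.1781/(4π·11.6) = 0.001222 K/W
  R_conv,out = 1/(4πr²h) = 1/(4π·0.371²·13.5) = 0.04283 K/W
ΣR = 0.001222 + 0.04283 = 0.04405 K/W
Q = ΔT/ΣR = (289 °C − 27.2 °C)/0.04405 = 5940 W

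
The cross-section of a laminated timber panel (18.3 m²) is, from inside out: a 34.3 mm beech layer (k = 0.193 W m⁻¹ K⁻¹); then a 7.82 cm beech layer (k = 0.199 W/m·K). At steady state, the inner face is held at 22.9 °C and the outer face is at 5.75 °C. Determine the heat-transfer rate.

Q = 550 W

Resistance network (inner→outer):
  R_beech = L/(kA) = 0.0343/(0.193·18.3) = 0.009711 K/W
  R_beech = L/(kA) = 0.0782/(0.199·18.3) = 0.02147 K/W
ΣR = 0.009711 + 0.02147 = 0.03118 K/W
Q = ΔT/ΣR = (22.9 °C − 5.75 °C)/0.03118 = 550 W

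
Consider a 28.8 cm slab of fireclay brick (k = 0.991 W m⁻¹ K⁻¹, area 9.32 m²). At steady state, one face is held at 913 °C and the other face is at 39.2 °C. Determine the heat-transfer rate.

Q = 28.0 kW

Q = kA·ΔT/L = 0.991 × 9.32 × |913 °C − 39.2 °C| / 0.288 = 28000 W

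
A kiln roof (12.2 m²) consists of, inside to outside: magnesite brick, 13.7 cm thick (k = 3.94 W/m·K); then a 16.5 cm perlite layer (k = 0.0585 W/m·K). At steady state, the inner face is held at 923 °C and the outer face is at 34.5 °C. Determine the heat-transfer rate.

Treat each layer as a resistance in series:
  R_magnesite brick = L/(kA) = 0.137/(3.94·12.2) = 0.002850 K/W
  R_perlite = L/(kA) = 0.165/(0.0585·12.2) = 0.2312 K/W
ΣR = 0.002850 + 0.2312 = 0.2340 K/W
Q = ΔT/ΣR = (923 °C − 34.5 °C)/0.2340 = 3800 W

Q = 3.80 kW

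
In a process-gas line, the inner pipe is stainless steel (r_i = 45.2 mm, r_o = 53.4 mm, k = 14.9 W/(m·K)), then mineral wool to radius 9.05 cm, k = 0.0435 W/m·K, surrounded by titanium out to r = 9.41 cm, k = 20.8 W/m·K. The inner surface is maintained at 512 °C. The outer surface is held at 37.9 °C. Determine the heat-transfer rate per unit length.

Series thermal resistances, inner to outer:
  R'_stainless steel = ln(0.0534/0.0452)/(2πk) = 0.1667/(2π·14.9) = 0.001781 m·K/W
  R'_mineral wool = ln(0.0905/0.0534)/(2πk) = 0.5275/(2π·0.0435) = 1.930 m·K/W
  R'_titanium = ln(0.0941/0.0905)/(2πk) = 0.03901/(2π·20.8) = 2.985×10^-4 m·K/W
ΣR = 0.001781 + 1.930 + 2.985×10^-4 = 1.932 m·K/W
Q' = ΔT/ΣR = (512 °C − 37.9 °C)/1.932 = 245 W/m

Q' = 245 W/m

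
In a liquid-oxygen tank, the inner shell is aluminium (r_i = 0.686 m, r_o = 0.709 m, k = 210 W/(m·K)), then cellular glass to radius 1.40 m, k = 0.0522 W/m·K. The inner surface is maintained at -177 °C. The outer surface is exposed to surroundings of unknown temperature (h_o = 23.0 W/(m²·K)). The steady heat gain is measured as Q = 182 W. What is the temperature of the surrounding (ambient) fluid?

T_out = 16.5 °C

Sum the resistances:
  R_aluminium = (1/0.686 − 1/0.709)/(4πk) = 0.04729/(4π·210) = 1.792×10^-5 K/W
  R_cellular glass = (1/0.709 − 1/1.40)/(4πk) = 0.6962/(4π·0.0522) = 1.061 K/W
  R_conv,out = 1/(4πr²h) = 1/(4π·1.40²·23.0) = 0.001765 K/W
ΣR = 1.063 K/W
ΔT = Q·ΣR = 182 × 1.063 = 193.5 K
Heat flows inward, so T_out = T_in + ΔT = -177 + 193.5 = 16.5 °C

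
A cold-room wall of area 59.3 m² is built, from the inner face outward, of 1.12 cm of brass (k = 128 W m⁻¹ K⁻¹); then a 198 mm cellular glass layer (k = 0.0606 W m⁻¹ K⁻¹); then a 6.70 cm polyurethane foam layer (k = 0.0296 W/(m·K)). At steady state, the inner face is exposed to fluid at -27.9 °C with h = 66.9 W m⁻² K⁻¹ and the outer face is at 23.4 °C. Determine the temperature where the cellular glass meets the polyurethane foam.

T = 2.46 °C

Resistance network (inner→outer):
  R_conv,in = 1/(hA) = 1/(66.9·59.3) = 2.521×10^-4 K/W
  R_brass = L/(kA) = 0.0112/(128·59.3) = 1.476×10^-6 K/W
  R_cellular glass = L/(kA) = 0.198/(0.0606·59.3) = 0.05510 K/W
  R_polyurethane foam = L/(kA) = 0.0670/(0.0296·59.3) = 0.03817 K/W
ΣR = 2.521×10^-4 + 1.476×10^-6 + 0.05510 + 0.03817 = 0.09352 K/W
Q = ΔT/ΣR = (-27.9 °C − 23.4 °C)/0.09352 = -548.5 W
From the inner boundary to the cellular glass/polyurethane foam interface, ΣR_partial = 0.05535 K/W.
T_interface = T_in − Q·ΣR_partial = -27.9 °C − (-548.5)(0.05535) = 2.46 °C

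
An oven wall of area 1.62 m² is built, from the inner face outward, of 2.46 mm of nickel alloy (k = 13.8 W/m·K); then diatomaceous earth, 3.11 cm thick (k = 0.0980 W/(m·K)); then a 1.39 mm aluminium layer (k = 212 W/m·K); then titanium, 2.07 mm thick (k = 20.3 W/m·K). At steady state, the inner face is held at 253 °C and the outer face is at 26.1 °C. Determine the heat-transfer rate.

Series thermal resistances, inner to outer:
  R_nickel alloy = L/(kA) = 0.00246/(13.8·1.62) = 1.100×10^-4 K/W
  R_diatomaceous earth = L/(kA) = 0.0311/(0.0980·1.62) = 0.1959 K/W
  R_aluminium = L/(kA) = 0.00139/(212·1.62) = 4.047×10^-6 K/W
  R_titanium = L/(kA) = 0.00207/(20.3·1.62) = 6.294×10^-5 K/W
ΣR = 1.100×10^-4 + 0.1959 + 4.047×10^-6 + 6.294×10^-5 = 0.1961 K/W
Q = ΔT/ΣR = (253 °C − 26.1 °C)/0.1961 = 1160 W

Q = 1160 W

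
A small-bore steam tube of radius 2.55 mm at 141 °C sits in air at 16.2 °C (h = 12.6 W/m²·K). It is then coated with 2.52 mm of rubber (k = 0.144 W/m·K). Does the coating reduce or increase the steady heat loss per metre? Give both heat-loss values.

Critical radius for a cylinder: r_cr = k/h = 0.0114 m = 1.14 cm.
Outer radius after coating: r₂ = 0.00255 + 0.00252 = 0.00507 m.
Since r₁ < r_cr and r₂ ≤ r_cr, the coating moves toward the maximum at r_cr — heat loss rises.
Bare: R = 1/(2πr₁h) = 4.953 m·K/W; Q = 124.8/4.953 = 25.2 W/m.
Coated: R = R_cond + R_conv = 3.251 m·K/W; Q = 124.8/3.251 = 38.4 W/m.

increases: 25.2 → 38.4 W/m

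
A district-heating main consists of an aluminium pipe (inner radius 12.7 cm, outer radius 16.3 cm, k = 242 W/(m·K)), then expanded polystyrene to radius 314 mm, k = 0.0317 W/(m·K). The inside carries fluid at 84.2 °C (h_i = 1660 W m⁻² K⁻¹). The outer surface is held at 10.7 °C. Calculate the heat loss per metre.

Treat each layer as a resistance in series:
  R'_conv,in = 1/(2πr h) = 1/(2π·0.127·1660) = 7.549×10^-4 m·K/W
  R'_aluminium = ln(0.163/0.127)/(2πk) = 0.2496/(2π·242) = 1.641×10^-4 m·K/W
  R'_expanded polystyrene = ln(0.314/0.163)/(2πk) = 0.6556/(2π·0.0317) = 3.292 m·K/W
ΣR = 7.549×10^-4 + 1.641×10^-4 + 3.292 = 3.293 m·K/W
Q' = ΔT/ΣR = (84.2 °C − 10.7 °C)/3.293 = 22.3 W/m

Q' = 22.3 W/m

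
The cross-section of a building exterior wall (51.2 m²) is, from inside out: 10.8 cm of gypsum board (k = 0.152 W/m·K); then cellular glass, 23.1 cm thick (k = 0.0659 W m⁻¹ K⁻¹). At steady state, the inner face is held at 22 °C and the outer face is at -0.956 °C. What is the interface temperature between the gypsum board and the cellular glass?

T = 18.1 °C

Treat each layer as a resistance in series:
  R_gypsum board = L/(kA) = 0.108/(0.152·51.2) = 0.01388 K/W
  R_cellular glass = L/(kA) = 0.231/(0.0659·51.2) = 0.06846 K/W
ΣR = 0.01388 + 0.06846 = 0.08234 K/W
Q = ΔT/ΣR = (22 °C − -0.956 °C)/0.08234 = 278.8 W
From the inner boundary to the gypsum board/cellular glass interface, ΣR_partial = 0.01388 K/W.
T_interface = T_in − Q·ΣR_partial = 22 °C − (278.8)(0.01388) = 18.1 °C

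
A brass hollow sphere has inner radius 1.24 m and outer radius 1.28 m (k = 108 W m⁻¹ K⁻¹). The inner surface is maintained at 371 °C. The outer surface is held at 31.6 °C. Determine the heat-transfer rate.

Q = 4πk·ΔT/(1/r₁ − 1/r₂) = 4π × 108 × 339.4 / (1/1.24 − 1/1.28) = 1.83×10^7 W

Q = 18300 kW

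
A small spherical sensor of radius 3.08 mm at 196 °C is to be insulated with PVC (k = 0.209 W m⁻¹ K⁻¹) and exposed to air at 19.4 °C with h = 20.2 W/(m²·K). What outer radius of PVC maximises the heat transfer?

For a sphere, r_cr = 2k_ins/h = 2·0.209/20.2 = 0.0207 m = 2.07 cm

r_cr = 2.07 cm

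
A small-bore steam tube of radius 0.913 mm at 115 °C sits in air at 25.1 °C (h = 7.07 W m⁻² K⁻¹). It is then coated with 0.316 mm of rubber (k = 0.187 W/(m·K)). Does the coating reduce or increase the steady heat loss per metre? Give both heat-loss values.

increases: 3.65 → 4.84 W/m

Critical radius for a cylinder: r_cr = k/h = 0.0264 m = 2.64 cm.
Outer radius after coating: r₂ = 9.13×10^-4 + 3.16×10^-4 = 0.001229 m.
Since r₁ < r_cr and r₂ ≤ r_cr, the coating moves toward the maximum at r_cr — heat loss rises.
Bare: R = 1/(2πr₁h) = 24.66 m·K/W; Q = 89.9/24.66 = 3.65 W/m.
Coated: R = R_cond + R_conv = 18.57 m·K/W; Q = 89.9/18.57 = 4.84 W/m.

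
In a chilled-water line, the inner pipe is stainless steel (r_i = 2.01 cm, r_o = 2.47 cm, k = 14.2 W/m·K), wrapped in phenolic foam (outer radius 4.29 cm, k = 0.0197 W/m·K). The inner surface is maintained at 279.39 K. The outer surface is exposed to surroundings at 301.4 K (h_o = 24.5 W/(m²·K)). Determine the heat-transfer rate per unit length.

Series thermal resistances, inner to outer:
  R'_stainless steel = ln(0.0247/0.0201)/(2πk) = 0.2061/(2π·14.2) = 0.002310 m·K/W
  R'_phenolic foam = ln(0.0429/0.0247)/(2πk) = 0.5521/(2π·0.0197) = 4.460 m·K/W
  R'_conv,out = 1/(2πr h) = 1/(2π·0.0429·24.5) = 0.1514 m·K/W
ΣR = 0.002310 + 4.460 + 0.1514 = 4.614 m·K/W
Q' = ΔT/ΣR = (279.39 K − 301.4 K)/4.614 = -4.77 W/m
(Negative Q' ⇒ heat flows inward; heat gain = 4.77 W/m.)

Q' = 4.77 W/m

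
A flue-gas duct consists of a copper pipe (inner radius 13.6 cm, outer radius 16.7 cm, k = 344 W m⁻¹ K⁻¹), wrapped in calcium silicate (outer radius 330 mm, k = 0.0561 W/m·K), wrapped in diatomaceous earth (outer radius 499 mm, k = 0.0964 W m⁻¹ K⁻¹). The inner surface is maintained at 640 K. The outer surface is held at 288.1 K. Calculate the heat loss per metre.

Q' = 135 W/m

Resistance network (inner→outer):
  R'_copper = ln(0.167/0.136)/(2πk) = 0.2053/(2π·344) = 9.500×10^-5 m·K/W
  R'_calcium silicate = ln(0.330/0.167)/(2πk) = 0.6811/(2π·0.0561) = 1.932 m·K/W
  R'_diatomaceous earth = ln(0.499/0.330)/(2πk) = 0.4135/(2π·0.0964) = 0.6827 m·K/W
ΣR = 9.500×10^-5 + 1.932 + 0.6827 = 2.615 m·K/W
Q' = ΔT/ΣR = (640 K − 288.1 K)/2.615 = 135 W/m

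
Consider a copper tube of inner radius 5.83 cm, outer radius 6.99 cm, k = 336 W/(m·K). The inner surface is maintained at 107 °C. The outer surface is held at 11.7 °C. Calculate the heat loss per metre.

Q' = 1110 kW/m

Q' = 2πk·ΔT/ln(r₂/r₁) = 2π × 336 × 95.3 / ln(0.0699/0.0583) = 1.11×10^6 W/m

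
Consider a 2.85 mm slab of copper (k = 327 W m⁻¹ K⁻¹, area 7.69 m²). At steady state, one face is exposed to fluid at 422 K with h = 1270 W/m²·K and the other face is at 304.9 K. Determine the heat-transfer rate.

Q = 1.13×10^6 W

Resistance network (inner→outer):
  R_conv,in = 1/(hA) = 1/(1270·7.69) = 1.024×10^-4 K/W
  R_copper = L/(kA) = 0.00285/(327·7.69) = 1.133×10^-6 K/W
ΣR = 1.024×10^-4 + 1.133×10^-6 = 1.035×10^-4 K/W
Q = ΔT/ΣR = (422 K − 304.9 K)/1.035×10^-4 = 1.13×10^6 W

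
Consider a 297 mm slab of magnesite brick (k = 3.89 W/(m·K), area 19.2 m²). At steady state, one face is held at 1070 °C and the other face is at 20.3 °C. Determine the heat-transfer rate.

Q = kA·ΔT/L = 3.89 × 19.2 × |1070 °C − 20.3 °C| / 0.297 = 2.64×10^5 W

Q = 2.64×10^5 W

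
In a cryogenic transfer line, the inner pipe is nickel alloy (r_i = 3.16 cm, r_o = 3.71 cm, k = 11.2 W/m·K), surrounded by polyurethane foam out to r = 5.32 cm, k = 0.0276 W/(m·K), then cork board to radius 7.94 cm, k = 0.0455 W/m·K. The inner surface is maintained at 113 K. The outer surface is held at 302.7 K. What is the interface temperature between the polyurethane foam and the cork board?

T = 226.4 K

Resistance network (inner→outer):
  R'_nickel alloy = ln(0.0371/0.0316)/(2πk) = 0.1605/(2π·11.2) = 0.002280 m·K/W
  R'_polyurethane foam = ln(0.0532/0.0371)/(2πk) = 0.3604/(2π·0.0276) = 2.078 m·K/W
  R'_cork board = ln(0.0794/0.0532)/(2πk) = 0.4004/(2π·0.0455) = 1.401 m·K/W
ΣR = 0.002280 + 2.078 + 1.401 = 3.481 m·K/W
Q' = ΔT/ΣR = (113 K − 302.7 K)/3.481 = -54.50 W/m
From the inner boundary to the polyurethane foam/cork board interface, ΣR_partial = 2.080 m·K/W.
T_interface = T_in − Q'·ΣR_partial = 113 K − (-54.50)(2.080) = 226.4 K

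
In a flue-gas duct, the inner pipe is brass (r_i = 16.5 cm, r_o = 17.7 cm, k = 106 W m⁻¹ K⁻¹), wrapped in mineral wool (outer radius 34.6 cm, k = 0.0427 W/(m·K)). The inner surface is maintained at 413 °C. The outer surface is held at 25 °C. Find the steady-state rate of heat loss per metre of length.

Resistance network (inner→outer):
  R'_brass = ln(0.177/0.165)/(2πk) = 0.07020/(2π·106) = 1.054×10^-4 m·K/W
  R'_mineral wool = ln(0.346/0.177)/(2πk) = 0.6703/(2π·0.0427) = 2.498 m·K/W
ΣR = 1.054×10^-4 + 2.498 = 2.498 m·K/W
Q' = ΔT/ΣR = (413 °C − 25 °C)/2.498 = 155 W/m

Q' = 155 W/m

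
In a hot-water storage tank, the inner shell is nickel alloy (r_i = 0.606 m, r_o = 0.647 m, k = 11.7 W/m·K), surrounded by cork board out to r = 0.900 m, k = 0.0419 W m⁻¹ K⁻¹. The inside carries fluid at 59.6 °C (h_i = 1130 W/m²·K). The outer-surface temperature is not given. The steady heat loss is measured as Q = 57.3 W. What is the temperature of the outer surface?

Series resistances:
  R_conv,in = 1/(4πr²h) = 1/(4π·0.606²·1130) = 1.918×10^-4 K/W
  R_nickel alloy = (1/0.606 − 1/0.647)/(4πk) = 0.1046/(4π·11.7) = 7.112×10^-4 K/W
  R_cork board = (1/0.647 − 1/0.900)/(4πk) = 0.4345/(4π·0.0419) = 0.8252 K/W
ΣR = 0.8261 K/W
ΔT = Q·ΣR = 57.3 × 0.8261 = 47.34 K
Heat flows outward, so T_out = T_in − ΔT = 59.6 − 47.34 = 12.3 °C

T_out = 12.3 °C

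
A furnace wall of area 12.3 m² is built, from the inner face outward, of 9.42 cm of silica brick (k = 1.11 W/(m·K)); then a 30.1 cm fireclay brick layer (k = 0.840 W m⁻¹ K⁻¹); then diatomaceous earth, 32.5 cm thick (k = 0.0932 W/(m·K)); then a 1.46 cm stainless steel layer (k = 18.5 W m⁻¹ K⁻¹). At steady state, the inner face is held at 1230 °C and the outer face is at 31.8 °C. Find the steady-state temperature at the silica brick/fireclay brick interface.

Resistance network (inner→outer):
  R_silica brick = L/(kA) = 0.0942/(1.11·12.3) = 0.006900 K/W
  R_fireclay brick = L/(kA) = 0.301/(0.840·12.3) = 0.02913 K/W
  R_diatomaceous earth = L/(kA) = 0.325/(0.0932·12.3) = 0.2835 K/W
  R_stainless steel = L/(kA) = 0.0146/(18.5·12.3) = 6.416×10^-5 K/W
ΣR = 0.006900 + 0.02913 + 0.2835 + 6.416×10^-5 = 0.3196 K/W
Q = ΔT/ΣR = (1230 °C − 31.8 °C)/0.3196 = 3749 W
From the inner boundary to the silica brick/fireclay brick interface, ΣR_partial = 0.006900 K/W.
T_interface = T_in − Q·ΣR_partial = 1230 °C − (3749)(0.006900) = 1204 °C

T = 1204 °C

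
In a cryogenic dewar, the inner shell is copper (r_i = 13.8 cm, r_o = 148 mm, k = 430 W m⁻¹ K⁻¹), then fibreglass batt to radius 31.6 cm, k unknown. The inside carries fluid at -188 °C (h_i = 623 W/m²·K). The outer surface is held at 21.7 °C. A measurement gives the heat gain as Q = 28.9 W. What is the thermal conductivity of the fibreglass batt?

k = 0.0394 W/m·K

ΣR = ΔT/Q = |-188 − 21.7|/28.9 = 7.256 K/W
Known resistances:
  R_conv,in = 1/(4πr²h) = 1/(4π·0.138²·623) = 0.006707 K/W
  R_copper = (1/0.138 − 1/0.148)/(4πk) = 0.4896/(4π·430) = 9.061×10^-5 K/W
R_fibreglass batt = ΣR − ΣR_known = 7.256 − 0.006798 = 7.249 K/W
(1/r₁−1/r₂)/(4πk) = 7.249 ⇒ k = 3.592/(4π·7.249) = 0.0394 W/m·K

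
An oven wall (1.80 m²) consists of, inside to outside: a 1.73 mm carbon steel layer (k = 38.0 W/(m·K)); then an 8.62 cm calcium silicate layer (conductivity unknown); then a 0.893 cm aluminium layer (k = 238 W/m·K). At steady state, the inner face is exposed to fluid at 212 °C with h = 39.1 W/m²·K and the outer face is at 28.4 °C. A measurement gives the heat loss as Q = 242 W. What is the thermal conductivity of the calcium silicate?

ΣR = ΔT/Q = |212 − 28.4|/242 = 0.7587 K/W
Known resistances:
  R_conv,in = 1/(hA) = 1/(39.1·1.80) = 0.01421 K/W
  R_carbon steel = L/(kA) = 0.00173/(38.0·1.80) = 2.529×10^-5 K/W
  R_aluminium = L/(kA) = 0.00893/(238·1.80) = 2.085×10^-5 K/W
R_calcium silicate = ΣR − ΣR_known = 0.7587 − 0.01426 = 0.7444 K/W
L/(kA) = 0.7444 ⇒ k = 0.0862/(0.7444·1.80) = 0.0643 W/m·K

k = 0.0643 W/m·K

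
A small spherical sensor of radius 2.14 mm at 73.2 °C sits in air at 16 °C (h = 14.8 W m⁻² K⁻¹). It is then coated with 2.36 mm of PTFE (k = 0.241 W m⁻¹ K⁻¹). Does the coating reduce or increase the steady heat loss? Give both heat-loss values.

increases: 0.0487 → 0.165 W

Critical radius for a sphere: r_cr = 2k/h = 0.0326 m = 3.26 cm.
Outer radius after coating: r₂ = 0.00214 + 0.00236 = 0.00450 m.
Since r₁ < r_cr and r₂ ≤ r_cr, the coating moves toward the maximum at r_cr — heat loss rises.
Bare: R = 1/(4πr₁²h) = 1174 K/W; Q = 57.2/1174 = 0.0487 W.
Coated: R = R_cond + R_conv = 346.4 K/W; Q = 57.2/346.4 = 0.165 W.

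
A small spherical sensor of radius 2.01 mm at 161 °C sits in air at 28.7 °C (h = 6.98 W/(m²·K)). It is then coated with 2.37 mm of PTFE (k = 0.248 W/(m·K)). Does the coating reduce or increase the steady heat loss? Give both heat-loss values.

Critical radius for a sphere: r_cr = 2k/h = 0.0711 m = 7.11 cm.
Outer radius after coating: r₂ = 0.00201 + 0.00237 = 0.00438 m.
Since r₁ < r_cr and r₂ ≤ r_cr, the coating moves toward the maximum at r_cr — heat loss rises.
Bare: R = 1/(4πr₁²h) = 2822 K/W; Q = 132.3/2822 = 0.0469 W.
Coated: R = R_cond + R_conv = 680.7 K/W; Q = 132.3/680.7 = 0.194 W.

increases: 0.0469 → 0.194 W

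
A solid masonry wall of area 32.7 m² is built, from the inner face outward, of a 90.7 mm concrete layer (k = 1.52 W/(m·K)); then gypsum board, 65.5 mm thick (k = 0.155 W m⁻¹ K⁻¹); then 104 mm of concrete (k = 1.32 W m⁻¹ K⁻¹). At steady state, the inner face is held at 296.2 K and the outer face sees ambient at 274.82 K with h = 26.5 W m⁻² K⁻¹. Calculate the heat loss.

Q = 1170 W

Treat each layer as a resistance in series:
  R_concrete = L/(kA) = 0.0907/(1.52·32.7) = 0.001825 K/W
  R_gypsum board = L/(kA) = 0.0655/(0.155·32.7) = 0.01292 K/W
  R_concrete = L/(kA) = 0.104/(1.32·32.7) = 0.002409 K/W
  R_conv,out = 1/(hA) = 1/(26.5·32.7) = 0.001154 K/W
ΣR = 0.001825 + 0.01292 + 0.002409 + 0.001154 = 0.01831 K/W
Q = ΔT/ΣR = (296.2 K − 274.82 K)/0.01831 = 1170 W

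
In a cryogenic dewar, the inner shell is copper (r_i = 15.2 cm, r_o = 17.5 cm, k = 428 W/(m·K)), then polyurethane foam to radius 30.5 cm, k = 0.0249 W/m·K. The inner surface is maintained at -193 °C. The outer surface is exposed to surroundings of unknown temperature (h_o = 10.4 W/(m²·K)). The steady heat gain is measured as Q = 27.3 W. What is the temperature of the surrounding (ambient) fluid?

Sum the resistances:
  R_copper = (1/0.152 − 1/0.175)/(4πk) = 0.8647/(4π·428) = 1.608×10^-4 K/W
  R_polyurethane foam = (1/0.175 − 1/0.305)/(4πk) = 2.436/(4π·0.0249) = 7.784 K/W
  R_conv,out = 1/(4πr²h) = 1/(4π·0.305²·10.4) = 0.08225 K/W
ΣR = 7.866 K/W
ΔT = Q·ΣR = 27.3 × 7.866 = 214.7 K
Heat flows inward, so T_out = T_in + ΔT = -193 + 214.7 = 21.7 °C

T_out = 21.7 °C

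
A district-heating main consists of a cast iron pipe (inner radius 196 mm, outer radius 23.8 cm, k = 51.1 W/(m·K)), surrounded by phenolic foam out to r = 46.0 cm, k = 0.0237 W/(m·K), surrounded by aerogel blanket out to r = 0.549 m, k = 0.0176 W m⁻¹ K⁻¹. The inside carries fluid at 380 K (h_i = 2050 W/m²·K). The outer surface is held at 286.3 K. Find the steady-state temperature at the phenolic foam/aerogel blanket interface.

T = 311.2 K

Resistance network (inner→outer):
  R'_conv,in = 1/(2πr h) = 1/(2π·0.196·2050) = 3.961×10^-4 m·K/W
  R'_cast iron = ln(0.238/0.196)/(2πk) = 0.1942/(2π·51.1) = 6.047×10^-4 m·K/W
  R'_phenolic foam = ln(0.460/0.238)/(2πk) = 0.6590/(2π·0.0237) = 4.425 m·K/W
  R'_aerogel blanket = ln(0.549/0.460)/(2πk) = 0.1769/(2π·0.0176) = 1.599 m·K/W
ΣR = 3.961×10^-4 + 6.047×10^-4 + 4.425 + 1.599 = 6.025 m·K/W
Q' = ΔT/ΣR = (380 K − 286.3 K)/6.025 = 15.55 W/m
From the inner boundary to the phenolic foam/aerogel blanket interface, ΣR_partial = 4.426 m·K/W.
T_interface = T_in − Q'·ΣR_partial = 380 K − (15.55)(4.426) = 311.2 K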